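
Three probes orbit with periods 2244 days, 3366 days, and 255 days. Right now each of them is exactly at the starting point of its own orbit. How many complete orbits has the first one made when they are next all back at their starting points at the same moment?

15 orbits

The first common completion time is the LCM of the periods.
2244 = 2^2 × 3 × 11 × 17
3366 = 2 × 3^2 × 11 × 17
255 = 3 × 5 × 17
LCM(2244, 3366, 255) = 2^2 × 3^2 × 5 × 11 × 17 = 33660.
Orbits for period 2244: 33660 / 2244 = 15.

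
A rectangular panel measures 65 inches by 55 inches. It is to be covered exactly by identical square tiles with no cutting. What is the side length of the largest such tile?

The tile side must divide both 65 and 55, so the largest is their gcd.
65 = 5 × 13
55 = 5 × 11
gcd(65, 55) = 5.

5 inches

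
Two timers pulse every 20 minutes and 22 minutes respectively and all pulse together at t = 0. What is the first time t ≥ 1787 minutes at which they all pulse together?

Joint pulses occur at multiples of LCM(20, 22).
20 = 2^2 × 5
22 = 2 × 11
LCM(20, 22) = 2^2 × 5 × 11 = 220.
Smallest multiple of 220 that is ≥ 1787: ⌈1787/220⌉ × 220 = 9 × 220 = 1980.

1980 minutes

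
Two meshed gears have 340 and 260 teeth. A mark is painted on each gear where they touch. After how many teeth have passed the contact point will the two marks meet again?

They coincide at every common multiple of the periods; the first is the LCM.
340 = 2^2 × 5 × 17
260 = 2^2 × 5 × 13
LCM(340, 260) = 2^2 × 5 × 13 × 17 = 4420.

4420 teeth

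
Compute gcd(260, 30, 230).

260 = 2^2 × 5 × 13
30 = 2 × 3 × 5
230 = 2 × 5 × 23
gcd(260, 30, 230) = 2 × 5 = 10.

10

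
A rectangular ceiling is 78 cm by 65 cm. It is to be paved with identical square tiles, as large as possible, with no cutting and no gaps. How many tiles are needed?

Tile side = gcd(78, 65).
78 = 2 × 3 × 13
65 = 5 × 13
gcd(78, 65) = 13.
Tiles: (78/13) × (65/13) = 6 × 5 = 30.

30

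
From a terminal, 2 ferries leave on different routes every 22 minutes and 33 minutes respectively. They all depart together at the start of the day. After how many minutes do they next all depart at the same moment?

They coincide at every common multiple of the periods; the first is the LCM.
22 = 2 × 11
33 = 3 × 11
LCM(22, 33) = 2 × 3 × 11 = 66.

66 minutes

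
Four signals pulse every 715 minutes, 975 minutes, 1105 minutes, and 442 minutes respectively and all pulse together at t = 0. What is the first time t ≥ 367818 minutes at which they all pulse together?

Joint pulses occur at multiples of LCM(715, 975, 1105, 442).
715 = 5 × 11 × 13
975 = 3 × 5^2 × 13
1105 = 5 × 13 × 17
442 = 2 × 13 × 17
LCM(715, 975, 1105, 442) = 2 × 3 × 5^2 × 11 × 13 × 17 = 364650.
Smallest multiple of 364650 that is ≥ 367818: ⌈367818/364650⌉ × 364650 = 2 × 364650 = 729300.

729300 minutes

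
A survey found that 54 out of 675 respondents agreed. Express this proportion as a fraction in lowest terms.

2/25

54 = 2 × 3^3
675 = 3^3 × 5^2
gcd(54, 675) = 3^3 = 27.
Divide numerator and denominator by 27: 54/675 = 2/25.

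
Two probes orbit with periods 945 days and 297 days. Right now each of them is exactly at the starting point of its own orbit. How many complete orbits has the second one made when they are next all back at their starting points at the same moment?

35 orbits

All finish a whole number of cycles simultaneously at t = LCM of the periods.
945 = 3^3 × 5 × 7
297 = 3^3 × 11
LCM(945, 297) = 3^3 × 5 × 7 × 11 = 10395.
Orbits for period 297: 10395 / 297 = 35.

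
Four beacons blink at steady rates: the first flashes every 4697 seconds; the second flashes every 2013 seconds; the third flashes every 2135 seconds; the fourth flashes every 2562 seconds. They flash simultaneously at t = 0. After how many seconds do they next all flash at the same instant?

140910 seconds

The first simultaneous occurrence is after LCM of the individual periods.
4697 = 7 × 11 × 61
2013 = 3 × 11 × 61
2135 = 5 × 7 × 61
2562 = 2 × 3 × 7 × 61
LCM(4697, 2013, 2135, 2562) = 2 × 3 × 5 × 7 × 11 × 61 = 140910.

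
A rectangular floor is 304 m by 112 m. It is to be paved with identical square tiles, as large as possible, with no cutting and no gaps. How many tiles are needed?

Tile side = gcd(304, 112).
304 = 2^4 × 19
112 = 2^4 × 7
gcd(304, 112) = 2^4 = 16.
Tiles: (304/16) × (112/16) = 19 × 7 = 133.

133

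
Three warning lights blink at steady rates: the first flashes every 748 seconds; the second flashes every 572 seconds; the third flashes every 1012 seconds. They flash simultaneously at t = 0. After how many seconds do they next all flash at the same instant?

They coincide at every common multiple of the periods; the first is the LCM.
748 = 2^2 × 11 × 17
572 = 2^2 × 11 × 13
1012 = 2^2 × 11 × 23
LCM(748, 572, 1012) = 2^2 × 11 × 13 × 17 × 23 = 223652.

223652 seconds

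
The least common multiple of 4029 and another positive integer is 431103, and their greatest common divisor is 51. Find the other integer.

gcd × lcm = product of the two integers, so the other integer is (51 × 431103) / 4029 = 5457.

5457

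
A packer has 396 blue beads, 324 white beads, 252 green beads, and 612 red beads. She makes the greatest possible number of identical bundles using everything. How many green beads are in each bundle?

Number of bundles = gcd(396, 324, 252, 612).
396 = 2^2 × 3^2 × 11
324 = 2^2 × 3^4
252 = 2^2 × 3^2 × 7
612 = 2^2 × 3^2 × 17
gcd(396, 324, 252, 612) = 2^2 × 3^2 = 36.
green beads per bundle = 252 / 36 = 7.

7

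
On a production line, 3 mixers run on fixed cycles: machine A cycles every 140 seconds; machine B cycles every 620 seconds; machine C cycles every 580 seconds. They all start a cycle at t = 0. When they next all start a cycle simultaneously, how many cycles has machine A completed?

They are all back at their starting positions together after one LCM of the periods.
140 = 2^2 × 5 × 7
620 = 2^2 × 5 × 31
580 = 2^2 × 5 × 29
LCM(140, 620, 580) = 2^2 × 5 × 7 × 29 × 31 = 125860.
Cycles for period 140: 125860 / 140 = 899.

899 cycles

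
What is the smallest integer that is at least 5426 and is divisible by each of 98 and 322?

The integer must be a common multiple of 98 and 322, so a multiple of their LCM.
98 = 2 × 7^2
322 = 2 × 7 × 23
LCM(98, 322) = 2 × 7^2 × 23 = 2254.
Smallest multiple of 2254 that is ≥ 5426: ⌈5426/2254⌉ × 2254 = 3 × 2254 = 6762.

6762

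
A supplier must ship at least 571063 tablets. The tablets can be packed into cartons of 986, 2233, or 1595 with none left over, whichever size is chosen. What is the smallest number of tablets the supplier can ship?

759220

The number of tablets must be a common multiple of 986, 2233, and 1595, so a multiple of their LCM.
986 = 2 × 17 × 29
2233 = 7 × 11 × 29
1595 = 5 × 11 × 29
LCM(986, 2233, 1595) = 2 × 5 × 7 × 11 × 17 × 29 = 379610.
Smallest multiple of 379610 that is ≥ 571063: ⌈571063/379610⌉ × 379610 = 2 × 379610 = 759220.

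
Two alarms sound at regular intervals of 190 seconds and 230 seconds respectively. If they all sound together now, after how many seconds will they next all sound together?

The first simultaneous occurrence is after LCM of the individual periods.
190 = 2 × 5 × 19
230 = 2 × 5 × 23
LCM(190, 230) = 2 × 5 × 19 × 23 = 4370.

4370 seconds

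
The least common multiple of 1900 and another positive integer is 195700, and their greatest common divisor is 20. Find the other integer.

2060

gcd × lcm = product of the two integers, so the other integer is (20 × 195700) / 1900 = 2060.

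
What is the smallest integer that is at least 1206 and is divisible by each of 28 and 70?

1260

The integer must be a common multiple of 28 and 70, so a multiple of their LCM.
28 = 2^2 × 7
70 = 2 × 5 × 7
LCM(28, 70) = 2^2 × 5 × 7 = 140.
Smallest multiple of 140 that is ≥ 1206: ⌈1206/140⌉ × 140 = 9 × 140 = 1260.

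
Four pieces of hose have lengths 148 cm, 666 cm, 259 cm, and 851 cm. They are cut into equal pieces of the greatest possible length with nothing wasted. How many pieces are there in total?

Piece length = gcd(148, 666, 259, 851).
148 = 2^2 × 37
666 = 2 × 3^2 × 37
259 = 7 × 37
851 = 23 × 37
gcd(148, 666, 259, 851) = 37.
Total pieces = 148/37 + 666/37 + 259/37 + 851/37 = 4 + 18 + 7 + 23 = 52.

52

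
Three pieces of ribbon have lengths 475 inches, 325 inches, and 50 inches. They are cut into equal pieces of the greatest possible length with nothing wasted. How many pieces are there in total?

Piece length = gcd(475, 325, 50).
475 = 5^2 × 19
325 = 5^2 × 13
50 = 2 × 5^2
gcd(475, 325, 50) = 5^2 = 25.
Total pieces = 475/25 + 325/25 + 50/25 = 19 + 13 + 2 = 34.

34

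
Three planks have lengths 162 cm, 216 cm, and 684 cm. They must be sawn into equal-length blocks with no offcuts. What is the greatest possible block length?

The block length must divide every plank, so the greatest is gcd(162, 216, 684).
162 = 2 × 3^4
216 = 2^3 × 3^3
684 = 2^2 × 3^2 × 19
gcd(162, 216, 684) = 2 × 3^2 = 18.

18 cm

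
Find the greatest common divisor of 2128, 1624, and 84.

2128 = 2^4 × 7 × 19
1624 = 2^3 × 7 × 29
84 = 2^2 × 3 × 7
gcd(2128, 1624, 84) = 2^2 × 7 = 28.

28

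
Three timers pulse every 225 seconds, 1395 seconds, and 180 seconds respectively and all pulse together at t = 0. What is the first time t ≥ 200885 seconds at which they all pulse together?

223200 seconds

Joint pulses occur at multiples of LCM(225, 1395, 180).
225 = 3^2 × 5^2
1395 = 3^2 × 5 × 31
180 = 2^2 × 3^2 × 5
LCM(225, 1395, 180) = 2^2 × 3^2 × 5^2 × 31 = 27900.
Smallest multiple of 27900 that is ≥ 200885: ⌈200885/27900⌉ × 27900 = 8 × 27900 = 223200.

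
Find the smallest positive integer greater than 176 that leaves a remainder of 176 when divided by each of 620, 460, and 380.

N − 176 must be a common multiple of 620, 460, and 380.
620 = 2^2 × 5 × 31
460 = 2^2 × 5 × 23
380 = 2^2 × 5 × 19
LCM(620, 460, 380) = 2^2 × 5 × 19 × 23 × 31 = 270940.
Smallest N > 176 is LCM + 176 = 270940 + 176 = 271116.

271116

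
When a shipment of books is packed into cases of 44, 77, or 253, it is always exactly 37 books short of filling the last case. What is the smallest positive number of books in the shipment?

Being 37 short of a full case of size k means N ≡ −37 (mod k), i.e. N + 37 is a multiple of each size.
44 = 2^2 × 11
77 = 7 × 11
253 = 11 × 23
LCM(44, 77, 253) = 2^2 × 7 × 11 × 23 = 7084.
Smallest positive N is 7084 − 37 = 7047.

7047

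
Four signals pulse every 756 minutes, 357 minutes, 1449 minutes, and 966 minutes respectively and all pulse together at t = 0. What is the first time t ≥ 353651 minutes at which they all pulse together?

Joint pulses occur at multiples of LCM(756, 357, 1449, 966).
756 = 2^2 × 3^3 × 7
357 = 3 × 7 × 17
1449 = 3^2 × 7 × 23
966 = 2 × 3 × 7 × 23
LCM(756, 357, 1449, 966) = 2^2 × 3^3 × 7 × 17 × 23 = 295596.
Smallest multiple of 295596 that is ≥ 353651: ⌈353651/295596⌉ × 295596 = 2 × 295596 = 591192.

591192 minutes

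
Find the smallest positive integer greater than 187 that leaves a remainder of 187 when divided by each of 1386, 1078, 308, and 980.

97207

N − 187 must be a common multiple of 1386, 1078, 308, and 980.
1386 = 2 × 3^2 × 7 × 11
1078 = 2 × 7^2 × 11
308 = 2^2 × 7 × 11
980 = 2^2 × 5 × 7^2
LCM(1386, 1078, 308, 980) = 2^2 × 3^2 × 5 × 7^2 × 11 = 97020.
Smallest N > 187 is LCM + 187 = 97020 + 187 = 97207.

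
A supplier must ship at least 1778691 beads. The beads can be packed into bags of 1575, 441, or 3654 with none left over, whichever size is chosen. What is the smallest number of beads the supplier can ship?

1918350

The number of beads must be a common multiple of 1575, 441, and 3654, so a multiple of their LCM.
1575 = 3^2 × 5^2 × 7
441 = 3^2 × 7^2
3654 = 2 × 3^2 × 7 × 29
LCM(1575, 441, 3654) = 2 × 3^2 × 5^2 × 7^2 × 29 = 639450.
Smallest multiple of 639450 that is ≥ 1778691: ⌈1778691/639450⌉ × 639450 = 3 × 639450 = 1918350.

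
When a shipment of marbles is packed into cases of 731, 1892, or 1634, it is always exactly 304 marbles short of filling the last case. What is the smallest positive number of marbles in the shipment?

610812

Being 304 short of a full case of size k means N ≡ −304 (mod k), i.e. N + 304 is a multiple of each size.
731 = 17 × 43
1892 = 2^2 × 11 × 43
1634 = 2 × 19 × 43
LCM(731, 1892, 1634) = 2^2 × 11 × 17 × 19 × 43 = 611116.
Smallest positive N is 611116 − 304 = 610812.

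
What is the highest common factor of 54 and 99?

54 = 2 × 3^3
99 = 3^2 × 11
gcd(54, 99) = 3^2 = 9.

9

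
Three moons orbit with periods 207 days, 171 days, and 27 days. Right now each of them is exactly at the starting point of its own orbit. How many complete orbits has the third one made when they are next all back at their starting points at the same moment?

The first common completion time is the LCM of the periods.
207 = 3^2 × 23
171 = 3^2 × 19
27 = 3^3
LCM(207, 171, 27) = 3^3 × 19 × 23 = 11799.
Orbits for period 27: 11799 / 27 = 437.

437 orbits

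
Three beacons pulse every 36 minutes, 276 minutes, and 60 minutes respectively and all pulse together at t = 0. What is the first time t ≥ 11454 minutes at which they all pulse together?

Joint pulses occur at multiples of LCM(36, 276, 60).
36 = 2^2 × 3^2
276 = 2^2 × 3 × 23
60 = 2^2 × 3 × 5
LCM(36, 276, 60) = 2^2 × 3^2 × 5 × 23 = 4140.
Smallest multiple of 4140 that is ≥ 11454: ⌈11454/4140⌉ × 4140 = 3 × 4140 = 12420.

12420 minutes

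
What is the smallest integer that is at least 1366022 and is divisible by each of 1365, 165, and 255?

The integer must be a common multiple of 1365, 165, and 255, so a multiple of their LCM.
1365 = 3 × 5 × 7 × 13
165 = 3 × 5 × 11
255 = 3 × 5 × 17
LCM(1365, 165, 255) = 3 × 5 × 7 × 11 × 13 × 17 = 255255.
Smallest multiple of 255255 that is ≥ 1366022: ⌈1366022/255255⌉ × 255255 = 6 × 255255 = 1531530.

1531530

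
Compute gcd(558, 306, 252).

18

558 = 2 × 3^2 × 31
306 = 2 × 3^2 × 17
252 = 2^2 × 3^2 × 7
gcd(558, 306, 252) = 2 × 3^2 = 18.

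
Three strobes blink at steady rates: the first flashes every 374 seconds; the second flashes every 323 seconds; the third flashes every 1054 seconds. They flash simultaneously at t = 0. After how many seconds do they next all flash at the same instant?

They coincide at every common multiple of the periods; the first is the LCM.
374 = 2 × 11 × 17
323 = 17 × 19
1054 = 2 × 17 × 31
LCM(374, 323, 1054) = 2 × 11 × 17 × 19 × 31 = 220286.

220286 seconds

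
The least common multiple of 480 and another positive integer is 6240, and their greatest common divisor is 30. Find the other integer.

390

gcd × lcm = product of the two integers, so the other integer is (30 × 6240) / 480 = 390.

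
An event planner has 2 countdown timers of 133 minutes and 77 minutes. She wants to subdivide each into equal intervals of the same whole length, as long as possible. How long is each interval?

By the Euclidean algorithm:
133 = 1 × 77 + 56
77 = 1 × 56 + 21
56 = 2 × 21 + 14
21 = 1 × 14 + 7
14 = 2 × 7 + 0
gcd(133, 77) = 7.

7 minutes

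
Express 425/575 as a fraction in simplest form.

425 = 5^2 × 17
575 = 5^2 × 23
gcd(425, 575) = 5^2 = 25.
Divide numerator and denominator by 25: 425/575 = 17/23.

17/23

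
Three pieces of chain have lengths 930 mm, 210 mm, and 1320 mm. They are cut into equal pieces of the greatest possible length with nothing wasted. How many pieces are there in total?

Piece length = gcd(930, 210, 1320).
930 = 2 × 3 × 5 × 31
210 = 2 × 3 × 5 × 7
1320 = 2^3 × 3 × 5 × 11
gcd(930, 210, 1320) = 2 × 3 × 5 = 30.
Total pieces = 930/30 + 210/30 + 1320/30 = 31 + 7 + 44 = 82.

82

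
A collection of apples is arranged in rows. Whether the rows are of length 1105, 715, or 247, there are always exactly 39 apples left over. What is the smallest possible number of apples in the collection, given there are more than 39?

N − 39 must be a common multiple of 1105, 715, and 247.
1105 = 5 × 13 × 17
715 = 5 × 11 × 13
247 = 13 × 19
LCM(1105, 715, 247) = 5 × 11 × 13 × 17 × 19 = 230945.
Smallest N > 39 is LCM + 39 = 230945 + 39 = 230984.

230984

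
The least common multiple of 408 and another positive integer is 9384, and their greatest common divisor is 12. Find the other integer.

276

gcd × lcm = product of the two integers, so the other integer is (12 × 9384) / 408 = 276.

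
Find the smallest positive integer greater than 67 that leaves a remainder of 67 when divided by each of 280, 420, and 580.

N − 67 must be a common multiple of 280, 420, and 580.
280 = 2^3 × 5 × 7
420 = 2^2 × 3 × 5 × 7
580 = 2^2 × 5 × 29
LCM(280, 420, 580) = 2^3 × 3 × 5 × 7 × 29 = 24360.
Smallest N > 67 is LCM + 67 = 24360 + 67 = 24427.

24427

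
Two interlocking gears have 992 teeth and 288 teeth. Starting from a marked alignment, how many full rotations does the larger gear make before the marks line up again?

9 rotations

The first common completion time is the LCM of the periods.
992 = 2^5 × 31
288 = 2^5 × 3^2
LCM(992, 288) = 2^5 × 3^2 × 31 = 8928.
Rotations for period 992: 8928 / 992 = 9.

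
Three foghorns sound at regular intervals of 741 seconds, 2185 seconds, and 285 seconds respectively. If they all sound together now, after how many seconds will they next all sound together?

85215 seconds

We need the least common multiple of the intervals.
741 = 3 × 13 × 19
2185 = 5 × 19 × 23
285 = 3 × 5 × 19
LCM(741, 2185, 285) = 3 × 5 × 13 × 19 × 23 = 85215.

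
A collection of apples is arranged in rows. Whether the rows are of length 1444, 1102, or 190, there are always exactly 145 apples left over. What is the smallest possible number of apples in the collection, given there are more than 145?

N − 145 must be a common multiple of 1444, 1102, and 190.
1444 = 2^2 × 19^2
1102 = 2 × 19 × 29
190 = 2 × 5 × 19
LCM(1444, 1102, 190) = 2^2 × 5 × 19^2 × 29 = 209380.
Smallest N > 145 is LCM + 145 = 209380 + 145 = 209525.

209525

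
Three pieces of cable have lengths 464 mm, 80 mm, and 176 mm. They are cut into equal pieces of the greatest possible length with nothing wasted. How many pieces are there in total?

Piece length = gcd(464, 80, 176).
464 = 2^4 × 29
80 = 2^4 × 5
176 = 2^4 × 11
gcd(464, 80, 176) = 2^4 = 16.
Total pieces = 464/16 + 80/16 + 176/16 = 29 + 5 + 11 = 45.

45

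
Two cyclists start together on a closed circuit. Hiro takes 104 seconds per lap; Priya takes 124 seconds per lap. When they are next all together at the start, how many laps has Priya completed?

26 laps

All finish a whole number of cycles simultaneously at t = LCM of the periods.
104 = 2^3 × 13
124 = 2^2 × 31
LCM(104, 124) = 2^3 × 13 × 31 = 3224.
Laps for period 124: 3224 / 124 = 26.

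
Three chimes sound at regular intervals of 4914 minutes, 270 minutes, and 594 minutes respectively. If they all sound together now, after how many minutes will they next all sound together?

We need the least common multiple of the intervals.
4914 = 2 × 3^3 × 7 × 13
270 = 2 × 3^3 × 5
594 = 2 × 3^3 × 11
LCM(4914, 270, 594) = 2 × 3^3 × 5 × 7 × 11 × 13 = 270270.

270270 minutes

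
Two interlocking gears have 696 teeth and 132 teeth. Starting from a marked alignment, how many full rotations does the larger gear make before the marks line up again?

11 rotations

All finish a whole number of cycles simultaneously at t = LCM of the periods.
696 = 2^3 × 3 × 29
132 = 2^2 × 3 × 11
LCM(696, 132) = 2^3 × 3 × 11 × 29 = 7656.
Rotations for period 696: 7656 / 696 = 11.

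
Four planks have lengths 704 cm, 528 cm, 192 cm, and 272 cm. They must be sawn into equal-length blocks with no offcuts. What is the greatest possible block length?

16 cm

The block length must divide every plank, so the greatest is gcd(704, 528, 192, 272).
704 = 2^6 × 11
528 = 2^4 × 3 × 11
192 = 2^6 × 3
272 = 2^4 × 17
gcd(704, 528, 192, 272) = 2^4 = 16.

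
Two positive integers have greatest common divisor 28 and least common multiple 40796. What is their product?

For any two positive integers, gcd × lcm = product = 28 × 40796 = 1142288.

1142288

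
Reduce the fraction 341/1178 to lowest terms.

11/38

341 = 11 × 31
1178 = 2 × 19 × 31
gcd(341, 1178) = 31.
Divide numerator and denominator by 31: 341/1178 = 11/38.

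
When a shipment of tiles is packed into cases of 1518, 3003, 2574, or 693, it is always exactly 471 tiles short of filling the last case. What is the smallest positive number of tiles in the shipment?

Being 471 short of a full case of size k means N ≡ −471 (mod k), i.e. N + 471 is a multiple of each size.
1518 = 2 × 3 × 11 × 23
3003 = 3 × 7 × 11 × 13
2574 = 2 × 3^2 × 11 × 13
693 = 3^2 × 7 × 11
LCM(1518, 3003, 2574, 693) = 2 × 3^2 × 7 × 11 × 13 × 23 = 414414.
Smallest positive N is 414414 − 471 = 413943.

413943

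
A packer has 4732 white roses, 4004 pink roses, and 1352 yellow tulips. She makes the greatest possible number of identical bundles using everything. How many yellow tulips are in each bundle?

Number of bundles = gcd(4732, 4004, 1352).
4732 = 2^2 × 7 × 13^2
4004 = 2^2 × 7 × 11 × 13
1352 = 2^3 × 13^2
gcd(4732, 4004, 1352) = 2^2 × 13 = 52.
yellow tulips per bundle = 1352 / 52 = 26.

26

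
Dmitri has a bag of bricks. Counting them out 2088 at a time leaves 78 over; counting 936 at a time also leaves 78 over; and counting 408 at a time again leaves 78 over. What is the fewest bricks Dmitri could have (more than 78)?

461526

N − 78 must be a common multiple of 2088, 936, and 408.
2088 = 2^3 × 3^2 × 29
936 = 2^3 × 3^2 × 13
408 = 2^3 × 3 × 17
LCM(2088, 936, 408) = 2^3 × 3^2 × 13 × 17 × 29 = 461448.
Smallest N > 78 is LCM + 78 = 461448 + 78 = 461526.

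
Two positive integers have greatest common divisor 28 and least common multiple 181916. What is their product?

5093648

For any two positive integers, gcd × lcm = product = 28 × 181916 = 5093648.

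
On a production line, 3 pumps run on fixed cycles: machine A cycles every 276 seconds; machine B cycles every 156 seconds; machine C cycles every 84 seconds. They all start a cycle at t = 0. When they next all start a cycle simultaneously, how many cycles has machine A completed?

91 cycles

All finish a whole number of cycles simultaneously at t = LCM of the periods.
276 = 2^2 × 3 × 23
156 = 2^2 × 3 × 13
84 = 2^2 × 3 × 7
LCM(276, 156, 84) = 2^2 × 3 × 7 × 13 × 23 = 25116.
Cycles for period 276: 25116 / 276 = 91.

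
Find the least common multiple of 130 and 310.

4030

130 = 2 × 5 × 13
310 = 2 × 5 × 31
LCM(130, 310) = 2 × 5 × 13 × 31 = 4030.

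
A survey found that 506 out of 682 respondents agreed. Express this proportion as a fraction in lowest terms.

23/31

506 = 2 × 11 × 23
682 = 2 × 11 × 31
gcd(506, 682) = 2 × 11 = 22.
Divide numerator and denominator by 22: 506/682 = 23/31.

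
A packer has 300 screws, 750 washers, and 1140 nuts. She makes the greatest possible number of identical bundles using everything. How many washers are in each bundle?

25

Number of bundles = gcd(300, 750, 1140).
300 = 2^2 × 3 × 5^2
750 = 2 × 3 × 5^3
1140 = 2^2 × 3 × 5 × 19
gcd(300, 750, 1140) = 2 × 3 × 5 = 30.
washers per bundle = 750 / 30 = 25.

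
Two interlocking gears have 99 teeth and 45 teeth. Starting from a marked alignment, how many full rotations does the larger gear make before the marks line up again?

The first common completion time is the LCM of the periods.
99 = 3^2 × 11
45 = 3^2 × 5
LCM(99, 45) = 3^2 × 5 × 11 = 495.
Rotations for period 99: 495 / 99 = 5.

5 rotations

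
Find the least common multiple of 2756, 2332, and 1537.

2756 = 2^2 × 13 × 53
2332 = 2^2 × 11 × 53
1537 = 29 × 53
LCM(2756, 2332, 1537) = 2^2 × 11 × 13 × 29 × 53 = 879164.

879164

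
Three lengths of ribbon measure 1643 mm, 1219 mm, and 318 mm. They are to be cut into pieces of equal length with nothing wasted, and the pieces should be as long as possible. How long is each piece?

53 mm

Each piece length must divide every original length, so the longest possible is gcd(1643, 1219, 318).
1643 = 31 × 53
1219 = 23 × 53
318 = 2 × 3 × 53
gcd(1643, 1219, 318) = 53.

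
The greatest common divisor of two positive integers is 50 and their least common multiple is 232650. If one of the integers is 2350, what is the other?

For two integers, gcd × lcm = product, so the other is (50 × 232650) / 2350 = 11632500 / 2350 = 4950.

4950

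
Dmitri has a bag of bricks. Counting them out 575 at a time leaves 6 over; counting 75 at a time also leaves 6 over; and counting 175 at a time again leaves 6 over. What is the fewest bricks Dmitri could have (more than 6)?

12081

N − 6 must be a common multiple of 575, 75, and 175.
575 = 5^2 × 23
75 = 3 × 5^2
175 = 5^2 × 7
LCM(575, 75, 175) = 3 × 5^2 × 7 × 23 = 12075.
Smallest N > 6 is LCM + 6 = 12075 + 6 = 12081.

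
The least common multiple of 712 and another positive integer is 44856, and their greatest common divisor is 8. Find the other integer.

gcd × lcm = product of the two integers, so the other integer is (8 × 44856) / 712 = 504.

504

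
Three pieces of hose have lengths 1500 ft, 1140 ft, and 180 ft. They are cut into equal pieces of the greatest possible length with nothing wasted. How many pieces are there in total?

Piece length = gcd(1500, 1140, 180).
1500 = 2^2 × 3 × 5^3
1140 = 2^2 × 3 × 5 × 19
180 = 2^2 × 3^2 × 5
gcd(1500, 1140, 180) = 2^2 × 3 × 5 = 60.
Total pieces = 1500/60 + 1140/60 + 180/60 = 25 + 19 + 3 = 47.

47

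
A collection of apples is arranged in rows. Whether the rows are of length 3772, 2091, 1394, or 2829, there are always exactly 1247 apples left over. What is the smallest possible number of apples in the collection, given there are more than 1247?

N − 1247 must be a common multiple of 3772, 2091, 1394, and 2829.
3772 = 2^2 × 23 × 41
2091 = 3 × 17 × 41
1394 = 2 × 17 × 41
2829 = 3 × 23 × 41
LCM(3772, 2091, 1394, 2829) = 2^2 × 3 × 17 × 23 × 41 = 192372.
Smallest N > 1247 is LCM + 1247 = 192372 + 1247 = 193619.

193619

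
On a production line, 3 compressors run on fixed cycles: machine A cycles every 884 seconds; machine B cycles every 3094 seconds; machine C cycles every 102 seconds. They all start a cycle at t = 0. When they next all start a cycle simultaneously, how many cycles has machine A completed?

21 cycles

The first common completion time is the LCM of the periods.
884 = 2^2 × 13 × 17
3094 = 2 × 7 × 13 × 17
102 = 2 × 3 × 17
LCM(884, 3094, 102) = 2^2 × 3 × 7 × 13 × 17 = 18564.
Cycles for period 884: 18564 / 884 = 21.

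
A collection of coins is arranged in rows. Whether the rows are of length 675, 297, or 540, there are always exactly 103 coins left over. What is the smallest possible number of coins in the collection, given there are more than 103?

N − 103 must be a common multiple of 675, 297, and 540.
675 = 3^3 × 5^2
297 = 3^3 × 11
540 = 2^2 × 3^3 × 5
LCM(675, 297, 540) = 2^2 × 3^3 × 5^2 × 11 = 29700.
Smallest N > 103 is LCM + 103 = 29700 + 103 = 29803.

29803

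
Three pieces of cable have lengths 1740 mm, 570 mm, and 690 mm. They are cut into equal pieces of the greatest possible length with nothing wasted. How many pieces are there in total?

Piece length = gcd(1740, 570, 690).
1740 = 2^2 × 3 × 5 × 29
570 = 2 × 3 × 5 × 19
690 = 2 × 3 × 5 × 23
gcd(1740, 570, 690) = 2 × 3 × 5 = 30.
Total pieces = 1740/30 + 570/30 + 690/30 = 58 + 19 + 23 = 100.

100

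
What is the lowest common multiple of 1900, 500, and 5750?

218500

1900 = 2^2 × 5^2 × 19
500 = 2^2 × 5^3
5750 = 2 × 5^3 × 23
LCM(1900, 500, 5750) = 2^2 × 5^3 × 19 × 23 = 218500.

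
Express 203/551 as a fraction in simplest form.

7/19

203 = 7 × 29
551 = 19 × 29
gcd(203, 551) = 29.
Divide numerator and denominator by 29: 203/551 = 7/19.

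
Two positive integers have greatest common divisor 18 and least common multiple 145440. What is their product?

2617920

For any two positive integers, gcd × lcm = product = 18 × 145440 = 2617920.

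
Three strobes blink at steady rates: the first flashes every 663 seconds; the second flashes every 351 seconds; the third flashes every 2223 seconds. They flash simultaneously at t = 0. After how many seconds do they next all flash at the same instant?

113373 seconds

We need the least common multiple of the intervals.
663 = 3 × 13 × 17
351 = 3^3 × 13
2223 = 3^2 × 13 × 19
LCM(663, 351, 2223) = 3^3 × 13 × 17 × 19 = 113373.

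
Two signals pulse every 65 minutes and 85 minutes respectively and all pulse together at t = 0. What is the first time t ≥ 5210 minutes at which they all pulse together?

5525 minutes

Joint pulses occur at multiples of LCM(65, 85).
65 = 5 × 13
85 = 5 × 17
LCM(65, 85) = 5 × 13 × 17 = 1105.
Smallest multiple of 1105 that is ≥ 5210: ⌈5210/1105⌉ × 1105 = 5 × 1105 = 5525.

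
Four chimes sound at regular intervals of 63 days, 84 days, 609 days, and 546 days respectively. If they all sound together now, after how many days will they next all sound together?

95004 days

We need the least common multiple of the intervals.
63 = 3^2 × 7
84 = 2^2 × 3 × 7
609 = 3 × 7 × 29
546 = 2 × 3 × 7 × 13
LCM(63, 84, 609, 546) = 2^2 × 3^2 × 7 × 13 × 29 = 95004.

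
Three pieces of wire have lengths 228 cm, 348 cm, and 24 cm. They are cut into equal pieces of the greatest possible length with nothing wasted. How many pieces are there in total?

50

Piece length = gcd(228, 348, 24).
228 = 2^2 × 3 × 19
348 = 2^2 × 3 × 29
24 = 2^3 × 3
gcd(228, 348, 24) = 2^2 × 3 = 12.
Total pieces = 228/12 + 348/12 + 24/12 = 19 + 29 + 2 = 50.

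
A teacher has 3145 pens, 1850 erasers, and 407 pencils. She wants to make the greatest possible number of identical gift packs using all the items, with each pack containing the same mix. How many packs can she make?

37 packs

The pack count must divide each quantity, so the greatest is gcd(3145, 1850, 407).
3145 = 5 × 17 × 37
1850 = 2 × 5^2 × 37
407 = 11 × 37
gcd(3145, 1850, 407) = 37.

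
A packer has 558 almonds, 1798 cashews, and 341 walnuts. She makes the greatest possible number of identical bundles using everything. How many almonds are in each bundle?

18

Number of bundles = gcd(558, 1798, 341).
558 = 2 × 3^2 × 31
1798 = 2 × 29 × 31
341 = 11 × 31
gcd(558, 1798, 341) = 31.
almonds per bundle = 558 / 31 = 18.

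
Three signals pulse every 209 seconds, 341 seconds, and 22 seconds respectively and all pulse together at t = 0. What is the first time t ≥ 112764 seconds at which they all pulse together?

116622 seconds

Joint pulses occur at multiples of LCM(209, 341, 22).
209 = 11 × 19
341 = 11 × 31
22 = 2 × 11
LCM(209, 341, 22) = 2 × 11 × 19 × 31 = 12958.
Smallest multiple of 12958 that is ≥ 112764: ⌈112764/12958⌉ × 12958 = 9 × 12958 = 116622.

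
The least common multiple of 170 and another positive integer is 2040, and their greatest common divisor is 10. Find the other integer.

gcd × lcm = product of the two integers, so the other integer is (10 × 2040) / 170 = 120.

120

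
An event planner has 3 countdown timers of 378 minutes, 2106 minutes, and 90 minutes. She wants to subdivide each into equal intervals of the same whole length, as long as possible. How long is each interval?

18 minutes

The interval must divide each timer length; the longest such is the gcd.
378 = 2 × 3^3 × 7
2106 = 2 × 3^4 × 13
90 = 2 × 3^2 × 5
gcd(378, 2106, 90) = 2 × 3^2 = 18.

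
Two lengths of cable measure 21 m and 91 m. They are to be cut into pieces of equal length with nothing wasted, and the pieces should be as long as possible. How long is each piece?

The greatest length dividing all of 21 and 91 is their gcd.
21 = 3 × 7
91 = 7 × 13
gcd(21, 91) = 7.

7 m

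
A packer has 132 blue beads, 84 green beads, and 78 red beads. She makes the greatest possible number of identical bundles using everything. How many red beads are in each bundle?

13

Number of bundles = gcd(132, 84, 78).
132 = 2^2 × 3 × 11
84 = 2^2 × 3 × 7
78 = 2 × 3 × 13
gcd(132, 84, 78) = 2 × 3 = 6.
red beads per bundle = 78 / 6 = 13.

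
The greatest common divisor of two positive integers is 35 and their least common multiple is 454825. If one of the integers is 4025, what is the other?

For two integers, gcd × lcm = product, so the other is (35 × 454825) / 4025 = 15918875 / 4025 = 3955.

3955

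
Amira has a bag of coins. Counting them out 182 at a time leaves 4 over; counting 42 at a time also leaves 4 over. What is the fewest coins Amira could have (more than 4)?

550

N − 4 must be a common multiple of 182 and 42.
182 = 2 × 7 × 13
42 = 2 × 3 × 7
LCM(182, 42) = 2 × 3 × 7 × 13 = 546.
Smallest N > 4 is LCM + 4 = 546 + 4 = 550.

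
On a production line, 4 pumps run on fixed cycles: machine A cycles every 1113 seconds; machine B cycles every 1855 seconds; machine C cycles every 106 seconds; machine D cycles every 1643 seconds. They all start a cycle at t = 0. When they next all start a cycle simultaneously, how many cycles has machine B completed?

186 cycles

All finish a whole number of cycles simultaneously at t = LCM of the periods.
1113 = 3 × 7 × 53
1855 = 5 × 7 × 53
106 = 2 × 53
1643 = 31 × 53
LCM(1113, 1855, 106, 1643) = 2 × 3 × 5 × 7 × 31 × 53 = 345030.
Cycles for period 1855: 345030 / 1855 = 186.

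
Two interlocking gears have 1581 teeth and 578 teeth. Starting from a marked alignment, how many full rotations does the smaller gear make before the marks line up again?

The first common completion time is the LCM of the periods.
1581 = 3 × 17 × 31
578 = 2 × 17^2
LCM(1581, 578) = 2 × 3 × 17^2 × 31 = 53754.
Rotations for period 578: 53754 / 578 = 93.

93 rotations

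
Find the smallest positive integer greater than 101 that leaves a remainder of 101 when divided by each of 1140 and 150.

5801

N − 101 must be a common multiple of 1140 and 150.
1140 = 2^2 × 3 × 5 × 19
150 = 2 × 3 × 5^2
LCM(1140, 150) = 2^2 × 3 × 5^2 × 19 = 5700.
Smallest N > 101 is LCM + 101 = 5700 + 101 = 5801.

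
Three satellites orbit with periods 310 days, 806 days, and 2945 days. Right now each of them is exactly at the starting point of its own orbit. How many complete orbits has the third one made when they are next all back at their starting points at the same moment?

The first common completion time is the LCM of the periods.
310 = 2 × 5 × 31
806 = 2 × 13 × 31
2945 = 5 × 19 × 31
LCM(310, 806, 2945) = 2 × 5 × 13 × 19 × 31 = 76570.
Orbits for period 2945: 76570 / 2945 = 26.

26 orbits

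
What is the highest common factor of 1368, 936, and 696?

24

1368 = 2^3 × 3^2 × 19
936 = 2^3 × 3^2 × 13
696 = 2^3 × 3 × 29
gcd(1368, 936, 696) = 2^3 × 3 = 24.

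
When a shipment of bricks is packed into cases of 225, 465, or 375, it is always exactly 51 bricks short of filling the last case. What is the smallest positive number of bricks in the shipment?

34824

Being 51 short of a full case of size k means N ≡ −51 (mod k), i.e. N + 51 is a multiple of each size.
225 = 3^2 × 5^2
465 = 3 × 5 × 31
375 = 3 × 5^3
LCM(225, 465, 375) = 3^2 × 5^3 × 31 = 34875.
Smallest positive N is 34875 − 51 = 34824.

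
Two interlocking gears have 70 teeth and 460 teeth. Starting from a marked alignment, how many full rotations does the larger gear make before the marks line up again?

7 rotations

The first common completion time is the LCM of the periods.
70 = 2 × 5 × 7
460 = 2^2 × 5 × 23
LCM(70, 460) = 2^2 × 5 × 7 × 23 = 3220.
Rotations for period 460: 3220 / 460 = 7.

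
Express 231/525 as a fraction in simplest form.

11/25

231 = 3 × 7 × 11
525 = 3 × 5^2 × 7
gcd(231, 525) = 3 × 7 = 21.
Divide numerator and denominator by 21: 231/525 = 11/25.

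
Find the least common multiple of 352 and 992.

352 = 2^5 × 11
992 = 2^5 × 31
LCM(352, 992) = 2^5 × 11 × 31 = 10912.

10912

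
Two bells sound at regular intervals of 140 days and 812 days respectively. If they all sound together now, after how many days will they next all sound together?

The first simultaneous occurrence is after LCM of the individual periods.
140 = 2^2 × 5 × 7
812 = 2^2 × 7 × 29
LCM(140, 812) = 2^2 × 5 × 7 × 29 = 4060.

4060 days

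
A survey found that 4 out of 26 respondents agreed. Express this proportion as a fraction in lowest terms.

2/13

4 = 2^2
26 = 2 × 13
gcd(4, 26) = 2.
Divide numerator and denominator by 2: 4/26 = 2/13.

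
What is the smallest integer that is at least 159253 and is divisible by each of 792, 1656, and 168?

The integer must be a common multiple of 792, 1656, and 168, so a multiple of their LCM.
792 = 2^3 × 3^2 × 11
1656 = 2^3 × 3^2 × 23
168 = 2^3 × 3 × 7
LCM(792, 1656, 168) = 2^3 × 3^2 × 7 × 11 × 23 = 127512.
Smallest multiple of 127512 that is ≥ 159253: ⌈159253/127512⌉ × 127512 = 2 × 127512 = 255024.

255024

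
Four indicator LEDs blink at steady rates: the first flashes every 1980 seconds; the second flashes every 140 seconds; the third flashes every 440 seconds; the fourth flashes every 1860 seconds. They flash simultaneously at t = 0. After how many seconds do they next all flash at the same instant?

859320 seconds

They coincide at every common multiple of the periods; the first is the LCM.
1980 = 2^2 × 3^2 × 5 × 11
140 = 2^2 × 5 × 7
440 = 2^3 × 5 × 11
1860 = 2^2 × 3 × 5 × 31
LCM(1980, 140, 440, 1860) = 2^3 × 3^2 × 5 × 7 × 11 × 31 = 859320.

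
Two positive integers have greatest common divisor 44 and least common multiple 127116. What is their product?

5593104

For any two positive integers, gcd × lcm = product = 44 × 127116 = 5593104.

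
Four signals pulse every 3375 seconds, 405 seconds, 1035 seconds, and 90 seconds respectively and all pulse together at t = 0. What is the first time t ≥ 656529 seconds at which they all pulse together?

931500 seconds

Joint pulses occur at multiples of LCM(3375, 405, 1035, 90).
3375 = 3^3 × 5^3
405 = 3^4 × 5
1035 = 3^2 × 5 × 23
90 = 2 × 3^2 × 5
LCM(3375, 405, 1035, 90) = 2 × 3^4 × 5^3 × 23 = 465750.
Smallest multiple of 465750 that is ≥ 656529: ⌈656529/465750⌉ × 465750 = 2 × 465750 = 931500.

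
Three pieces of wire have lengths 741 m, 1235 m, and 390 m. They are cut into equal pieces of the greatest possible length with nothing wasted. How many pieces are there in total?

182

Piece length = gcd(741, 1235, 390).
741 = 3 × 13 × 19
1235 = 5 × 13 × 19
390 = 2 × 3 × 5 × 13
gcd(741, 1235, 390) = 13.
Total pieces = 741/13 + 1235/13 + 390/13 = 57 + 95 + 30 = 182.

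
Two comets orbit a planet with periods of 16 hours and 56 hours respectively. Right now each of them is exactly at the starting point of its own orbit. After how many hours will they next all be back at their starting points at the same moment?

They coincide at every common multiple of the periods; the first is the LCM.
16 = 2^4
56 = 2^3 × 7
LCM(16, 56) = 2^4 × 7 = 112.

112 hours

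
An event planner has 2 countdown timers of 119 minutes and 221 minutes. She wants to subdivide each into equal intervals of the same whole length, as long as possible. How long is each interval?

17 minutes

The interval must divide each timer length; the longest such is the gcd.
119 = 7 × 17
221 = 13 × 17
gcd(119, 221) = 17.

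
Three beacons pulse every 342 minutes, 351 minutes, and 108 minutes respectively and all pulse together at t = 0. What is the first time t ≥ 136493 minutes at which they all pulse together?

160056 minutes

Joint pulses occur at multiples of LCM(342, 351, 108).
342 = 2 × 3^2 × 19
351 = 3^3 × 13
108 = 2^2 × 3^3
LCM(342, 351, 108) = 2^2 × 3^3 × 13 × 19 = 26676.
Smallest multiple of 26676 that is ≥ 136493: ⌈136493/26676⌉ × 26676 = 6 × 26676 = 160056.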